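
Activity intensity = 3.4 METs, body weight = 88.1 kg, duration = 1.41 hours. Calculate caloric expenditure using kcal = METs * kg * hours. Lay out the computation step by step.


kcal = 3.4 * 88.1 * 1.41
= 299.54 * 1.41
= 422.35 kcal

422.35 kcal


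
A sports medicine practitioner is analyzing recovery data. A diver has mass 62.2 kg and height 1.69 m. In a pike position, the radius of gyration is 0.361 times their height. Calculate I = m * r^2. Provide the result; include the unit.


r = 0.361 * 1.69 = 0.61009 m
I = m * r^2 = 62.2 * 0.37221 = 23.151 kg*m^2

23.151 kg*m^2


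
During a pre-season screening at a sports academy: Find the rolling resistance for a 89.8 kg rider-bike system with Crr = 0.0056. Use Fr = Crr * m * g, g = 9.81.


m * g = 89.8 * 9.81 = 880.938 N
Fr = 0.0056 * 880.938 = 4.933 N

4.933 N


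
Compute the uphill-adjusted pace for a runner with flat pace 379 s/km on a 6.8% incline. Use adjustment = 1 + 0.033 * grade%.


Adjustment factor = 1 + 0.033 * 6.8 = 1.2244
Grade-adjusted pace = 379 * 1.2244 = 464.05 s/km

464.05 s/km


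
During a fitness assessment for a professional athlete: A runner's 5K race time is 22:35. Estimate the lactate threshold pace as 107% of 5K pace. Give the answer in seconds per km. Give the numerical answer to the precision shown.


Total race time = 22*60 + 35 = 1355 seconds
5K pace = 1355 / 5 = 271.0 sec/km
LT pace = 271.0 * 1.07 = 289.97 sec/km

289.97 s/km


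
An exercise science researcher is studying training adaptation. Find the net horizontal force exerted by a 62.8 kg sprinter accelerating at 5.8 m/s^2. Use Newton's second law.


Newton's second law: F = m * a
F = 62.8 * 5.8 = 364.24 N

364.24 N


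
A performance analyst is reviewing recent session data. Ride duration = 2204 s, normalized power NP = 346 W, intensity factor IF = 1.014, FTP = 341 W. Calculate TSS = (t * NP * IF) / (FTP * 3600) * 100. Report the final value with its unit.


Numerator = 2204 * 346 * 1.014 = 773260.176
Denominator = 341 * 3600 = 1227600
TSS = 773260.176 / 1227600 * 100
= 62.99

62.99 TSS


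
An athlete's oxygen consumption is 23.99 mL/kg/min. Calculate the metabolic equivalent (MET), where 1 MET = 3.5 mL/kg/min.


MET = VO2 / 3.5
= 23.99 / 3.5
= 6.85 METs

6.85 METs


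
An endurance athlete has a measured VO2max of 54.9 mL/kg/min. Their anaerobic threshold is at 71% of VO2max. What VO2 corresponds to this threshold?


Anaerobic threshold VO2 = VO2max * 71%
= 54.9 * 0.71
= 38.98 mL/kg/min

38.98 mL/kg/min


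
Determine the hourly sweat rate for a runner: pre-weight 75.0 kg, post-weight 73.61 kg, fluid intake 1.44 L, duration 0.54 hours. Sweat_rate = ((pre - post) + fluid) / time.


Mass lost = 75.0 - 73.61 = 1.39 kg
Add fluid consumed: 1.39 + 1.44 = 2.83 L total sweat
Sweat rate = 2.83 / 0.54 = 5.241 L/h

5.241 L/h


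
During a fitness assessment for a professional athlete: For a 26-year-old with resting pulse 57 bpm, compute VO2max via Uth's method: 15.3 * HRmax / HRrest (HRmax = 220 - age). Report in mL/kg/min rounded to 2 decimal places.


Step 1: HRmax = 220 - 26 = 194 bpm
Step 2: Ratio = 194 / 57 = 3.4035
Step 3: VO2max = 15.3 * 3.4035 = 52.07 mL/kg/min

52.07 mL/kg/min


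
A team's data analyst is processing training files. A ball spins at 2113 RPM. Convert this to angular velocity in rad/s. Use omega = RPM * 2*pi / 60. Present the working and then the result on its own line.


omega = 2113 * 2 * pi / 60
= 2113 * 6.28318531 / 60
= 13276.371 / 60
= 221.273 rad/s

221.273 rad/s


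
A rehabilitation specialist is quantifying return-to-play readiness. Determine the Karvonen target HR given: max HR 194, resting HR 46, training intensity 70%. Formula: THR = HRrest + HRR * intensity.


HRR = HRmax - HRrest = 194 - 46 = 148
THR = 46 + 148 * 0.7
= 149.6 bpm

149.6 bpm


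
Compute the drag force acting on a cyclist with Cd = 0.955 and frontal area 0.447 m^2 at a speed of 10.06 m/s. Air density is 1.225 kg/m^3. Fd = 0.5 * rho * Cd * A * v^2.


Step 1: v^2 = 101.2036
Step 2: Fd = 0.5 * 1.225 * 0.955 * 0.447 * 101.2036
= 26.461 N

26.461 N


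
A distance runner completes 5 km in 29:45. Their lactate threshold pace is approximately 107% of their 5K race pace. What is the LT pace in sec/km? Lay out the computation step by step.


Convert to seconds: 29 min 45 s = 1785 s
Pace per km = 1785 / 5 = 357.0 s/km
LT pace = 357.0 * 1.07 = 381.99 s/km

381.99 s/km


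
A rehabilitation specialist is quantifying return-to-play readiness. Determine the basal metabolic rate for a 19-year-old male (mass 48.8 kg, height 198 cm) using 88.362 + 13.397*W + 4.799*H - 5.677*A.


BMR = 88.362 + 13.397*48.8 + 4.799*198 - 5.677*19
= 1584.47 kcal/day

1584.47 kcal/day


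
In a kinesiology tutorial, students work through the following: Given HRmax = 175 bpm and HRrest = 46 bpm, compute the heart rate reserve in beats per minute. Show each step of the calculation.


Heart rate reserve = maximum HR minus resting HR
HRR = 175 - 46 = 129 bpm

129 bpm


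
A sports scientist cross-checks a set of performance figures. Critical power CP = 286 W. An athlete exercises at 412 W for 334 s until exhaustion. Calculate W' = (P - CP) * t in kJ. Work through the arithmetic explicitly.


P - CP = 412 - 286 = 126 W
W' = 126 * 334 = 42084 J
= 42084 / 1000 = 42.084 kJ

42.084 kJ


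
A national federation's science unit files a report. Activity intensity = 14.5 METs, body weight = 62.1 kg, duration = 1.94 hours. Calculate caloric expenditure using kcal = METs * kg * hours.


kcal = 14.5 * 62.1 * 1.94
= 900.45 * 1.94
= 1746.87 kcal

1746.87 kcal


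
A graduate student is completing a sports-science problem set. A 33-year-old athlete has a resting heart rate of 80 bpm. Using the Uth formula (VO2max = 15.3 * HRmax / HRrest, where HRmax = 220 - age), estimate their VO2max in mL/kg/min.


HRmax = 220 - 33 = 187 bpm
Ratio = HRmax / HRrest = 187 / 80 = 2.3375
VO2max = 15.3 * 2.3375 = 35.76 mL/kg/min

35.76 mL/kg/min


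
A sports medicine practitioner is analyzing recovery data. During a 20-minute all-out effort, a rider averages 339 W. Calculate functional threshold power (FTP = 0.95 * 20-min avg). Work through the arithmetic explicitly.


FTP = 0.95 * 339
= 322.05 W

322.05 W


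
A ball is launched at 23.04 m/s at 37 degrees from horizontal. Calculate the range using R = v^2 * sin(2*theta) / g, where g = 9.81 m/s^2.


sin(2 * 37) = sin(74) = 0.961262
v^2 = 23.04^2 = 530.8416
R = 530.8416 * 0.961262 / 9.81
= 52.016 m

52.016 m


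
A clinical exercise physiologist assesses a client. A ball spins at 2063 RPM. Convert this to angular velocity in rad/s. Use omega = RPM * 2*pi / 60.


omega = 2063 * 2 * pi / 60
= 2063 * 6.28318531 / 60
= 12962.211 / 60
= 216.037 rad/s

216.037 rad/s


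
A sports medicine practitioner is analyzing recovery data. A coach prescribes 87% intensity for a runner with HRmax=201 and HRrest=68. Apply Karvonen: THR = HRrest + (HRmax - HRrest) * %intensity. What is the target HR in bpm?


Heart rate reserve = 201 - 68 = 133
Intensity fraction = 87 / 100 = 0.87
THR = 68 + 133 * 0.87 = 183.71 bpm

183.71 bpm


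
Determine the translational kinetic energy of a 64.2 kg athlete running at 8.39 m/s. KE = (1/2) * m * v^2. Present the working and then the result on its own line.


KE = 0.5 * m * v^2
= 0.5 * 64.2 * 8.39^2
= 0.5 * 64.2 * 70.3921
= 2259.59 J

2259.59 J


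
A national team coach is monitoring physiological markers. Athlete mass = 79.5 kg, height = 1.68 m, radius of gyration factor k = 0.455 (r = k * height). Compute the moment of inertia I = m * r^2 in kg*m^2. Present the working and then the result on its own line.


r = k * height = 0.455 * 1.68 = 0.7644 m
r^2 = 0.7644^2 = 0.584307
I = 79.5 * 0.584307 = 46.452 kg*m^2

46.452 kg*m^2


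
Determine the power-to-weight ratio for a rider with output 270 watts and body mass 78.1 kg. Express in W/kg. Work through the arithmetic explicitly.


P/W = 270 / 78.1 = 3.457 W/kg

3.457 W/kg


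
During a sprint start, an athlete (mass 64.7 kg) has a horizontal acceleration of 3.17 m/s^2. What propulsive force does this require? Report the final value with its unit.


Propulsive force = mass * acceleration
= 64.7 kg * 3.17 m/s^2
= 205.1 N

205.1 N


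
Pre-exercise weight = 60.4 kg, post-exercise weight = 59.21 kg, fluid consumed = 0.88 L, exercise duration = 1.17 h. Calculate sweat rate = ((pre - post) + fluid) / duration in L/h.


Weight loss = 60.4 - 59.21 = 1.19 kg (approx L)
Total sweat = 1.19 + 0.88 = 2.07 L
Sweat rate = 2.07 / 1.17 = 1.769 L/h

1.769 L/h


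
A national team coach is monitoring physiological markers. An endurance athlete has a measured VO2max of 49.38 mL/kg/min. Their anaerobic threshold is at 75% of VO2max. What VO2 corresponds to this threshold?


Anaerobic threshold VO2 = VO2max * 75%
= 49.38 * 0.75
= 37.04 mL/kg/min

37.04 mL/kg/min


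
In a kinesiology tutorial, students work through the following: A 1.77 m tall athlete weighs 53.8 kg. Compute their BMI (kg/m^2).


height^2 = 3.1329 m^2
BMI = 53.8 / 3.1329 = 17.17 kg/m^2

17.17 kg/m^2


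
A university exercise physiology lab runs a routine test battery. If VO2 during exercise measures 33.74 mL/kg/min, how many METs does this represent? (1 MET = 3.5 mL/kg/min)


METs = VO2 / 3.5 = 33.74 / 3.5 = 9.64

9.64 METs


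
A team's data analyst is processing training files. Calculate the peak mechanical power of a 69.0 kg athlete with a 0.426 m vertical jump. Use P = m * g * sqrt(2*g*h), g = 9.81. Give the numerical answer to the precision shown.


First, sqrt(2gh) = sqrt(2 * 9.81 * 0.426)
= sqrt(8.35812) = 2.891041 m/s
Power = 69.0 * 9.81 * 2.891041 = 1956.92 W

1956.92 W


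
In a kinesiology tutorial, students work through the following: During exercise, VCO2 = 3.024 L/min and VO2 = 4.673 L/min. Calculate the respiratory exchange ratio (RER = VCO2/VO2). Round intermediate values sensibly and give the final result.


RER = VCO2 / VO2
= 3.024 / 4.673
= 0.6471

0.6471


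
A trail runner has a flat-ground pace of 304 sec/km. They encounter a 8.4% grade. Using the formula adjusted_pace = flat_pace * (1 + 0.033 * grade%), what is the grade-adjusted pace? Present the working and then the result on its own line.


Grade factor = 1 + 0.033 * 8.4 = 1.2772
Adjusted = 304 * 1.2772 = 388.27 sec/km

388.27 s/km


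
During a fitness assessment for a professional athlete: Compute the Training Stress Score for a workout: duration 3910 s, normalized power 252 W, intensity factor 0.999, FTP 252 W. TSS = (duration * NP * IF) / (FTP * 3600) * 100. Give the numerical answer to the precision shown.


Product = 3910 * 252 * 0.999 = 984334.68
Base = 252 * 3600 = 907200
TSS = 984334.68 / 907200 * 100 = 108.5

108.5 TSS


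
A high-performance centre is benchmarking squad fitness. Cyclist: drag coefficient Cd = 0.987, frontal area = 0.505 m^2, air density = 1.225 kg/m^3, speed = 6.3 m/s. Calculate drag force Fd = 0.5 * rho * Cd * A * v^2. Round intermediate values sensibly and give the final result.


v^2 = 6.3^2 = 39.69
Fd = 0.5 * 1.225 * 0.987 * 0.505 * 39.69
= 12.117 N

12.117 N


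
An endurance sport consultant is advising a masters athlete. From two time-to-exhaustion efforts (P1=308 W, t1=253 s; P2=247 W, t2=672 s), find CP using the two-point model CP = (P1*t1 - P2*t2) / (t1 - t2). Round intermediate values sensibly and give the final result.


Work in trial 1 = 77924 J
Work in trial 2 = 165984 J
Delta work = -88060 J
Delta time = -419 s
CP = -88060 / -419 = 210.17 W

210.17 W


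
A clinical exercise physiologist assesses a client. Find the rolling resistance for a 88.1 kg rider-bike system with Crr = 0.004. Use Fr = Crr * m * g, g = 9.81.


m * g = 88.1 * 9.81 = 864.261 N
Fr = 0.004 * 864.261 = 3.457 N

3.457 N


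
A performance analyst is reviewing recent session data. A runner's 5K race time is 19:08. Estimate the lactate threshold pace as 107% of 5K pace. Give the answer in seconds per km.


Total race time = 19*60 + 8 = 1148 seconds
5K pace = 1148 / 5 = 229.6 sec/km
LT pace = 229.6 * 1.07 = 245.67 sec/km

245.67 s/km


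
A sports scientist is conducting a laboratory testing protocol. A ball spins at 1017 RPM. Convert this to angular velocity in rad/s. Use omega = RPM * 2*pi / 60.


omega = 1017 * 2 * pi / 60
= 1017 * 6.28318531 / 60
= 6389.999 / 60
= 106.5 rad/s

106.5 rad/s


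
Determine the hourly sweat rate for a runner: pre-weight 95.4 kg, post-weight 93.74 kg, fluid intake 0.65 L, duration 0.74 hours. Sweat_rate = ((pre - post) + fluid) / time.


Mass lost = 95.4 - 93.74 = 1.66 kg
Add fluid consumed: 1.66 + 0.65 = 2.31 L total sweat
Sweat rate = 2.31 / 0.74 = 3.122 L/h

3.122 L/h


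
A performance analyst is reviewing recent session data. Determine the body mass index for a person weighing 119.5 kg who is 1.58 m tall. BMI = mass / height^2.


BMI = mass / height^2
= 119.5 / 1.58^2
= 119.5 / 2.4964
= 47.87 kg/m^2

47.87 kg/m^2


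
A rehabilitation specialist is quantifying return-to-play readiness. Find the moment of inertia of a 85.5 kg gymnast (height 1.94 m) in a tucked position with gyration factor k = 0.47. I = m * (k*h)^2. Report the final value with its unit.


Radius of gyration = 0.47 * 1.94 = 0.9118 m
I = 85.5 * 0.9118^2
= 85.5 * 0.831379
= 71.083 kg*m^2

71.083 kg*m^2


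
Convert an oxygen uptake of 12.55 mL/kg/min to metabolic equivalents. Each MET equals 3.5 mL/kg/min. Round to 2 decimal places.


One MET = 3.5 mL/kg/min
Number of METs = 12.55 / 3.5
= 3.59 METs

3.59 METs


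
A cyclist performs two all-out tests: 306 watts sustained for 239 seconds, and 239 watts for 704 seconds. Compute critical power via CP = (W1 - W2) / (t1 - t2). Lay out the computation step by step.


W1 = P1 * t1 = 306 * 239 = 73134 J
W2 = P2 * t2 = 239 * 704 = 168256 J
CP = (73134 - 168256) / (239 - 704)
= 204.56 W

204.56 W


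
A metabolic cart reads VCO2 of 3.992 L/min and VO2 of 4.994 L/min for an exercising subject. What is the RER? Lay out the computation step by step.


RER = VCO2 / VO2 = 3.992 / 4.994 = 0.7994

0.7994


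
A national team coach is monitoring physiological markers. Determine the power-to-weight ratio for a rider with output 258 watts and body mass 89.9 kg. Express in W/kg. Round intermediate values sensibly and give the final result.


P/W = 258 / 89.9 = 2.87 W/kg

2.87 W/kg


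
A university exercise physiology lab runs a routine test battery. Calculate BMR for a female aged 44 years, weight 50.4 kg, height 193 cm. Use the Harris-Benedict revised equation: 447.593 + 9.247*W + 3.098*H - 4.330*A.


Substituting values:
W term = 9.247 * 50.4 = 466.0488
H term = 3.098 * 193 = 597.914
A term = 4.330 * 44 = 190.52
BMR = 1321.04 kcal/day

1321.04 kcal/day


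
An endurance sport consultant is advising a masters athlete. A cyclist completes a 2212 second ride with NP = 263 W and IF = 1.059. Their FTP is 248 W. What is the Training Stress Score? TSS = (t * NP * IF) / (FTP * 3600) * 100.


t * NP * IF = 2212 * 263 * 1.059 = 616079.604
FTP * 3600 = 892800
TSS = (616079.604 / 892800) * 100 = 69.01

69.01 TSS


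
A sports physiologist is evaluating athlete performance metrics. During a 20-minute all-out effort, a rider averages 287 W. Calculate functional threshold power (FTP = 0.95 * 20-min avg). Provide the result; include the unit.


FTP = 0.95 * 287
= 272.65 W

272.65 W


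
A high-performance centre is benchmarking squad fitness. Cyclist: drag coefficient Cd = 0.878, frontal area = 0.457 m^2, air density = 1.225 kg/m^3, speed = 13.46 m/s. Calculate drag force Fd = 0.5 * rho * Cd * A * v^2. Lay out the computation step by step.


v^2 = 13.46^2 = 181.1716
Fd = 0.5 * 1.225 * 0.878 * 0.457 * 181.1716
= 44.525 N

44.525 N


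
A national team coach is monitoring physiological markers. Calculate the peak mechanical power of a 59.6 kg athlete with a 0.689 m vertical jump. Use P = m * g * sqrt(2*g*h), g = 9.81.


First, sqrt(2gh) = sqrt(2 * 9.81 * 0.689)
= sqrt(13.51818) = 3.676708 m/s
Power = 59.6 * 9.81 * 3.676708 = 2149.68 W

2149.68 W


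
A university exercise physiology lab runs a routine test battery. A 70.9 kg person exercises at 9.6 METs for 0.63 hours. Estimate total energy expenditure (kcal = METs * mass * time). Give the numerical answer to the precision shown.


Energy = METs * mass(kg) * time(h)
= 9.6 * 70.9 * 0.63
= 428.8 kcal

428.8 kcal


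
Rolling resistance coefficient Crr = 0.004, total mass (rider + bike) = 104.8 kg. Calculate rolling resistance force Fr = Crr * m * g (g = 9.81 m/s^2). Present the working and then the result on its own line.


Fr = Crr * m * g
= 0.004 * 104.8 * 9.81
= 4.112 N

4.112 N


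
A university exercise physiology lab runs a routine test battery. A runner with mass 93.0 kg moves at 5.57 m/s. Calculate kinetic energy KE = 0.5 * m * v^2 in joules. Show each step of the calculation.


v^2 = 5.57^2 = 31.0249
KE = 0.5 * 93.0 * 31.0249
= 1442.66 J

1442.66 J


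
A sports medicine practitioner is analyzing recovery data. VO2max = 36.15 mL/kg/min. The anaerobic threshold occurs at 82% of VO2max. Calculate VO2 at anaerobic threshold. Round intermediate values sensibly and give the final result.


AT fraction = 82 / 100 = 0.82
AT VO2 = 36.15 * 0.82
= 29.64 mL/kg/min

29.64 mL/kg/min


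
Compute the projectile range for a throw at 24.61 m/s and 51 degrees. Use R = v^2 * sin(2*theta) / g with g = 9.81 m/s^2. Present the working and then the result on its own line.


Two times the angle = 102 degrees
sin(102) = 0.978148
R = 605.6521 * 0.978148 / 9.81 = 60.389 m

60.389 m


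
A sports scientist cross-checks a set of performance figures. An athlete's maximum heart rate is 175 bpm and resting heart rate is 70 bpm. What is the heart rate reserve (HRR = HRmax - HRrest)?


HRR = HRmax - HRrest
= 175 - 70
= 105 bpm

105 bpm


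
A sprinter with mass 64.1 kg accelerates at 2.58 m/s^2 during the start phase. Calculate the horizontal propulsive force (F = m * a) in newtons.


F = m * a
= 64.1 * 2.58
= 165.38 N

165.38 N


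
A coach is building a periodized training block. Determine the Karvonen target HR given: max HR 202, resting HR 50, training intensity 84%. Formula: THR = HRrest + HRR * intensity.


HRR = HRmax - HRrest = 202 - 50 = 152
THR = 50 + 152 * 0.84
= 177.68 bpm

177.68 bpm


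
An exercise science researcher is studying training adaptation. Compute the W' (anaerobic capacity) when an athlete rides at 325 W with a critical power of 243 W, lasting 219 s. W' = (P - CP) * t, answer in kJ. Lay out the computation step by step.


Above-CP power = 82 W
Duration = 219 s
W' = 82 * 219 = 17958 J
Convert: 17958 / 1000 = 17.958 kJ

17.958 kJ


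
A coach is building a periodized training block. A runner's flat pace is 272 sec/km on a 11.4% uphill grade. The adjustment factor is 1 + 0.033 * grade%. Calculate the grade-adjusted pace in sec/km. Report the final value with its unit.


Factor = 1 + 0.033 * 11.4 = 1.3762
Adjusted pace = 272 * 1.3762
= 374.33 sec/km

374.33 s/km


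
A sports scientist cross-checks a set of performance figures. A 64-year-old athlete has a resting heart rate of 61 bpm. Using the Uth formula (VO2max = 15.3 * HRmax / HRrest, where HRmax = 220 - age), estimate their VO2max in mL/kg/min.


HRmax = 220 - 64 = 156 bpm
Ratio = HRmax / HRrest = 156 / 61 = 2.5574
VO2max = 15.3 * 2.5574 = 39.13 mL/kg/min

39.13 mL/kg/min


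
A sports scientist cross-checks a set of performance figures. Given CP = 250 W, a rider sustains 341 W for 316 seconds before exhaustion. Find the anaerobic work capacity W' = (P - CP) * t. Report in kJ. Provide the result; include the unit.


Excess power = 341 - 250 = 91 W
Work above CP = 91 * 316 = 28756 J
W' = 28.756 kJ

28.756 kJ


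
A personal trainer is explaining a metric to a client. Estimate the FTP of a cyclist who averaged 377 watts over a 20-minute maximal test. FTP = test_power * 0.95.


FTP = 377 * 0.95 = 358.15 W

358.15 W


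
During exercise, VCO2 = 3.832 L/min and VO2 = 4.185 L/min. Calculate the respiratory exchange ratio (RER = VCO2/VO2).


RER = VCO2 / VO2
= 3.832 / 4.185
= 0.9157

0.9157


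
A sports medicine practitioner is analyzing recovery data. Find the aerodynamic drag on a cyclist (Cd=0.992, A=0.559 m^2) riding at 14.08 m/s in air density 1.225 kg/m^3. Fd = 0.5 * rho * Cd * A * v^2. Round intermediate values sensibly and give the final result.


Fd = 0.5 * 1.225 * 0.992 * 0.559 * 14.08^2
= 0.5 * 1.225 * 0.992 * 0.559 * 198.2464
= 67.334 N

67.334 N


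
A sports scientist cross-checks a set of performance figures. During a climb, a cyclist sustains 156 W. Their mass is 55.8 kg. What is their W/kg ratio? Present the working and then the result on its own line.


Power-to-weight = 156 W / 55.8 kg
= 2.796 W/kg

2.796 W/kg


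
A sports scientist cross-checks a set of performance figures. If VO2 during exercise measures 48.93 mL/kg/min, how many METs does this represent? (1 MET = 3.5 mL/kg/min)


METs = VO2 / 3.5 = 48.93 / 3.5 = 13.98

13.98 METs


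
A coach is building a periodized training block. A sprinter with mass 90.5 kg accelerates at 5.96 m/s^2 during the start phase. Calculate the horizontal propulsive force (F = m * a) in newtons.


F = m * a
= 90.5 * 5.96
= 539.38 N

539.38 N


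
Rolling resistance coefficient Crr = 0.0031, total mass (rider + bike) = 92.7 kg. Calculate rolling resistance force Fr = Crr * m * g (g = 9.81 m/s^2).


Fr = Crr * m * g
= 0.0031 * 92.7 * 9.81
= 2.819 N

2.819 N


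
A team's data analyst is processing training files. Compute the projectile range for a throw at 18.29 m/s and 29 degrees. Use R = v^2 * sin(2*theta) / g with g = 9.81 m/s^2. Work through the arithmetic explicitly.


Two times the angle = 58 degrees
sin(58) = 0.848048
R = 334.5241 * 0.848048 / 9.81 = 28.919 m

28.919 m


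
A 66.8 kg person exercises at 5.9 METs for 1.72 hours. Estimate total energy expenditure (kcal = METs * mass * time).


Energy = METs * mass(kg) * time(h)
= 5.9 * 66.8 * 1.72
= 677.89 kcal

677.89 kcal


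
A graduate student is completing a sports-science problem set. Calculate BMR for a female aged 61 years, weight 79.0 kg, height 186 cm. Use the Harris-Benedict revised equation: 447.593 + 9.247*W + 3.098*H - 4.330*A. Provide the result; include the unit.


Substituting values:
W term = 9.247 * 79.0 = 730.513
H term = 3.098 * 186 = 576.228
A term = 4.330 * 61 = 264.13
BMR = 1490.2 kcal/day

1490.2 kcal/day


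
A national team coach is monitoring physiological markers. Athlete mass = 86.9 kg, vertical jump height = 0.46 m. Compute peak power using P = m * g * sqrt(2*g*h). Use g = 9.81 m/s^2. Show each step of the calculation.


sqrt(2 * 9.81 * 0.46) = sqrt(9.0252) = 3.004197 m/s
P = 86.9 * 9.81 * 3.004197
= 2561.04 W

2561.04 W


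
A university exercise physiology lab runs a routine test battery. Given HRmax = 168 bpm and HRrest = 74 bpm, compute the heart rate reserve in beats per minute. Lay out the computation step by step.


Heart rate reserve = maximum HR minus resting HR
HRR = 168 - 74 = 94 bpm

94 bpm


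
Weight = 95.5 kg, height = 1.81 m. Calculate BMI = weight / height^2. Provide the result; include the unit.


height^2 = 1.81^2 = 3.2761
BMI = 95.5 / 3.2761 = 29.15 kg/m^2

29.15 kg/m^2


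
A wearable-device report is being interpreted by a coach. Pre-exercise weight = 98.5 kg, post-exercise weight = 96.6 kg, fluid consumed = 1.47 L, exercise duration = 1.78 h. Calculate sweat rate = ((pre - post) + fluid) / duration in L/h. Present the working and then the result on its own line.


Weight loss = 98.5 - 96.6 = 1.9 kg (approx L)
Total sweat = 1.9 + 1.47 = 3.37 L
Sweat rate = 3.37 / 1.78 = 1.893 L/h

1.893 L/h


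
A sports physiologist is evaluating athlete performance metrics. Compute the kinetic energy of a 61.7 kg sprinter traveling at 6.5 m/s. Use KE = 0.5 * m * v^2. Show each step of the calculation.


Velocity squared = 42.25
KE = 0.5 * 61.7 * 42.25 = 1303.41 J

1303.41 J


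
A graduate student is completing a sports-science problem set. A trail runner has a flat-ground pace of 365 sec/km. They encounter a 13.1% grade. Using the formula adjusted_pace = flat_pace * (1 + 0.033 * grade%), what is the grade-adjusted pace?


Grade factor = 1 + 0.033 * 13.1 = 1.4323
Adjusted = 365 * 1.4323 = 522.79 sec/km

522.79 s/km


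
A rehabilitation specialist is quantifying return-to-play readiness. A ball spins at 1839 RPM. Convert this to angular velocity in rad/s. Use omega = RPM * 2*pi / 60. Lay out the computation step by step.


omega = 1839 * 2 * pi / 60
= 1839 * 6.28318531 / 60
= 11554.778 / 60
= 192.58 rad/s

192.58 rad/s


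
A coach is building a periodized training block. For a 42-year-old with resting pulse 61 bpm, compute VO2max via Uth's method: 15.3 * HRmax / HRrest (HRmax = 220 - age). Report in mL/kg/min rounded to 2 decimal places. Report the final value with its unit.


Step 1: HRmax = 220 - 42 = 178 bpm
Step 2: Ratio = 178 / 61 = 2.918
Step 3: VO2max = 15.3 * 2.918 = 44.65 mL/kg/min

44.65 mL/kg/min


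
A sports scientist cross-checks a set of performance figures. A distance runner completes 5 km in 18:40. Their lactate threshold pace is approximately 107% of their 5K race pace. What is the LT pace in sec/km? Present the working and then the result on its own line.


Convert to seconds: 18 min 40 s = 1120 s
Pace per km = 1120 / 5 = 224.0 s/km
LT pace = 224.0 * 1.07 = 239.68 s/km

239.68 s/km


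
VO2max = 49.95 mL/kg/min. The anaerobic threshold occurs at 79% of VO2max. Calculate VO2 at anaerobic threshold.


AT fraction = 79 / 100 = 0.79
AT VO2 = 49.95 * 0.79
= 39.46 mL/kg/min

39.46 mL/kg/min


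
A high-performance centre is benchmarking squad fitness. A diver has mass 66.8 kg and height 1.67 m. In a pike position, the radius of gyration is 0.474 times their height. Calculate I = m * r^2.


r = 0.474 * 1.67 = 0.79158 m
I = m * r^2 = 66.8 * 0.626599 = 41.857 kg*m^2

41.857 kg*m^2


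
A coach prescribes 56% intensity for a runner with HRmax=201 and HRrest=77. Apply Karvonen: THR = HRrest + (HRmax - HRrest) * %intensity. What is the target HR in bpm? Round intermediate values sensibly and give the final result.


Heart rate reserve = 201 - 77 = 124
Intensity fraction = 56 / 100 = 0.56
THR = 77 + 124 * 0.56 = 146.44 bpm

146.44 bpm


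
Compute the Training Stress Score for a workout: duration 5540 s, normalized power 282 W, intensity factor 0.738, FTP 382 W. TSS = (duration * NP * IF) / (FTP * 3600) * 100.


Product = 5540 * 282 * 0.738 = 1152962.64
Base = 382 * 3600 = 1375200
TSS = 1152962.64 / 1375200 * 100 = 83.84

83.84 TSS


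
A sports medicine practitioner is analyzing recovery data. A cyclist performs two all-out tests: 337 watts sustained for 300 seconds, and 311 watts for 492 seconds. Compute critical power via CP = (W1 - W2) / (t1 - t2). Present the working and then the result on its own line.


W1 = P1 * t1 = 337 * 300 = 101100 J
W2 = P2 * t2 = 311 * 492 = 153012 J
CP = (101100 - 153012) / (300 - 492)
= 270.38 W

270.38 W


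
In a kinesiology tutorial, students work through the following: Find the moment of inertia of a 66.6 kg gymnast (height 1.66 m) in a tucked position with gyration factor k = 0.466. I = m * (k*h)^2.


Radius of gyration = 0.466 * 1.66 = 0.77356 m
I = 66.6 * 0.77356^2
= 66.6 * 0.598395
= 39.853 kg*m^2

39.853 kg*m^2


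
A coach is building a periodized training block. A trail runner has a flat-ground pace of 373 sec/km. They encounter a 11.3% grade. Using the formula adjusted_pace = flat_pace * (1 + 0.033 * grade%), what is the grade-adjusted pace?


Grade factor = 1 + 0.033 * 11.3 = 1.3729
Adjusted = 373 * 1.3729 = 512.09 sec/km

512.09 s/km


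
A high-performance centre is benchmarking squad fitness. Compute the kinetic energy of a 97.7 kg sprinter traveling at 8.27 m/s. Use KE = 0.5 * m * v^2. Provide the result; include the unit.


Velocity squared = 68.3929
KE = 0.5 * 97.7 * 68.3929 = 3340.99 J

3340.99 J


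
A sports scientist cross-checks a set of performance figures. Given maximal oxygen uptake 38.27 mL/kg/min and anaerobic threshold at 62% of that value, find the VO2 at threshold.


Percentage as decimal = 0.62
VO2 at AT = 38.27 * 0.62 = 23.73 mL/kg/min

23.73 mL/kg/min


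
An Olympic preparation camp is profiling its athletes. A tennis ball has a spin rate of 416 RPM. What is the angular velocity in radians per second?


Convert RPM to rad/s: multiply by 2*pi and divide by 60
omega = 416 * 2 * pi / 60
= 43.563 rad/s

43.563 rad/s


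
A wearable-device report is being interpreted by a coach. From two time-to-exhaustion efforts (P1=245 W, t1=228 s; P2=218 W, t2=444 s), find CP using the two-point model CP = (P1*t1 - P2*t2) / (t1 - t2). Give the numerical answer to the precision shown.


Work in trial 1 = 55860 J
Work in trial 2 = 96792 J
Delta work = -40932 J
Delta time = -216 s
CP = -40932 / -216 = 189.5 W

189.5 W


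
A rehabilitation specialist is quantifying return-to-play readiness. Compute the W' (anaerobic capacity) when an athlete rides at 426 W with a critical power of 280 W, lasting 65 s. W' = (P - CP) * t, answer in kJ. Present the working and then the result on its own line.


Above-CP power = 146 W
Duration = 65 s
W' = 146 * 65 = 9490 J
Convert: 9490 / 1000 = 9.49 kJ

9.49 kJ


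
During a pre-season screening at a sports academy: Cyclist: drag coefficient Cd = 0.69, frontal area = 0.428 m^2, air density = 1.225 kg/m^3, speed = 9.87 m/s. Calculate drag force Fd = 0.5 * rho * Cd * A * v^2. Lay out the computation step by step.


v^2 = 9.87^2 = 97.4169
Fd = 0.5 * 1.225 * 0.69 * 0.428 * 97.4169
= 17.621 N

17.621 N


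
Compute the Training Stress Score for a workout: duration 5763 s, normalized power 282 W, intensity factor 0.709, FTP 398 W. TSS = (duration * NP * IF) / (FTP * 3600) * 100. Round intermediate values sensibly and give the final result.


Product = 5763 * 282 * 0.709 = 1152242.694
Base = 398 * 3600 = 1432800
TSS = 1152242.694 / 1432800 * 100 = 80.42

80.42 TSS


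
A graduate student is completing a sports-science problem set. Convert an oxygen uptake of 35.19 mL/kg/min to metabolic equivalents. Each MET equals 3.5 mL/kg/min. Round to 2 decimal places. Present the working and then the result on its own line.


One MET = 3.5 mL/kg/min
Number of METs = 35.19 / 3.5
= 10.05 METs

10.05 METs


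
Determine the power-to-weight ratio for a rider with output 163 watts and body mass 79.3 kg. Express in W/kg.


P/W = 163 / 79.3 = 2.055 W/kg

2.055 W/kg


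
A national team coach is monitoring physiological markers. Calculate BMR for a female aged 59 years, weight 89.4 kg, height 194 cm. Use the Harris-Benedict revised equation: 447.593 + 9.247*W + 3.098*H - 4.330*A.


Substituting values:
W term = 9.247 * 89.4 = 826.6818
H term = 3.098 * 194 = 601.012
A term = 4.330 * 59 = 255.47
BMR = 1619.82 kcal/day

1619.82 kcal/day


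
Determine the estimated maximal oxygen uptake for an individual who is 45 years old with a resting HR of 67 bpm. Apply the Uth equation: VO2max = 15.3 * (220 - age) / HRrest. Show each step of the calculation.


HRmax = 220 - 45 = 175
VO2max = 15.3 * (175 / 67)
= 15.3 * 2.6119
= 39.96 mL/kg/min

39.96 mL/kg/min


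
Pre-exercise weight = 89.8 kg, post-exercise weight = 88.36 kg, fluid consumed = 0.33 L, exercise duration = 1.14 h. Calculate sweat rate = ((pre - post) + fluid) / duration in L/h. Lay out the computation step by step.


Weight loss = 89.8 - 88.36 = 1.44 kg (approx L)
Total sweat = 1.44 + 0.33 = 1.77 L
Sweat rate = 1.77 / 1.14 = 1.553 L/h

1.553 L/h


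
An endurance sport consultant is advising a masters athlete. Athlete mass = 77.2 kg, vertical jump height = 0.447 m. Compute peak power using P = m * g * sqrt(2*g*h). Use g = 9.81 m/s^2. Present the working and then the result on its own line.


sqrt(2 * 9.81 * 0.447) = sqrt(8.77014) = 2.961442 m/s
P = 77.2 * 9.81 * 2.961442
= 2242.79 W

2242.79 W


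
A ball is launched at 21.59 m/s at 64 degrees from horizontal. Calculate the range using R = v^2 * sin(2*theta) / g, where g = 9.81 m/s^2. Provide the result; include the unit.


sin(2 * 64) = sin(128) = 0.788011
v^2 = 21.59^2 = 466.1281
R = 466.1281 * 0.788011 / 9.81
= 37.443 m

37.443 m


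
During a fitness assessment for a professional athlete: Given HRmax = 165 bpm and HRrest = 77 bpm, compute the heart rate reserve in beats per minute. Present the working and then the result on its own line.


Heart rate reserve = maximum HR minus resting HR
HRR = 165 - 77 = 88 bpm

88 bpm


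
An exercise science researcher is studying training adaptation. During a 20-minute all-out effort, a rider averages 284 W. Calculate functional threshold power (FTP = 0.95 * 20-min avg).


FTP = 0.95 * 284
= 269.8 W

269.8 W


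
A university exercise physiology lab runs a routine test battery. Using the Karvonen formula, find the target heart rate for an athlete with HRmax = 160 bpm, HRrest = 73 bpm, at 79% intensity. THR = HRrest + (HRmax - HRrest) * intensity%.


HRR = 160 - 73 = 87
THR = 73 + 87 * 0.79
= 73 + 68.73
= 141.73 bpm

141.73 bpm


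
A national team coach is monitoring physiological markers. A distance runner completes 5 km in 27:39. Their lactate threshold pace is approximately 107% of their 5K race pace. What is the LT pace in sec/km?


Convert to seconds: 27 min 39 s = 1659 s
Pace per km = 1659 / 5 = 331.8 s/km
LT pace = 331.8 * 1.07 = 355.03 s/km

355.03 s/km


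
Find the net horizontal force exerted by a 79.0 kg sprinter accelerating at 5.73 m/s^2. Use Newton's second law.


Newton's second law: F = m * a
F = 79.0 * 5.73 = 452.67 N

452.67 N


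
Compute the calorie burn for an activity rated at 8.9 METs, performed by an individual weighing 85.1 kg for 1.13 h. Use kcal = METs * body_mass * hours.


Product of METs and mass = 8.9 * 85.1 = 757.39
Total kcal = 757.39 * 1.13 = 855.85 kcal

855.85 kcal


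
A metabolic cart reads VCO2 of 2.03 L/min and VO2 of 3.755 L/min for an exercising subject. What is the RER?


RER = VCO2 / VO2 = 2.03 / 3.755 = 0.5406

0.5406


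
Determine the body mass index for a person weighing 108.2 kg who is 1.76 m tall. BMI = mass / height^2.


BMI = mass / height^2
= 108.2 / 1.76^2
= 108.2 / 3.0976
= 34.93 kg/m^2

34.93 kg/m^2


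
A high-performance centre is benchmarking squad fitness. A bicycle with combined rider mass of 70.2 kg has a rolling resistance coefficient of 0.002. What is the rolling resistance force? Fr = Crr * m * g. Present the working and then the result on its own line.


Fr = 0.002 * 70.2 * 9.81
= 0.1404 * 9.81
= 1.377 N

1.377 N


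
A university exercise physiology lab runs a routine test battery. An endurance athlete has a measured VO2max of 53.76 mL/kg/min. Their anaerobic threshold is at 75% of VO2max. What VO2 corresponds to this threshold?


Anaerobic threshold VO2 = VO2max * 75%
= 53.76 * 0.75
= 40.32 mL/kg/min

40.32 mL/kg/min


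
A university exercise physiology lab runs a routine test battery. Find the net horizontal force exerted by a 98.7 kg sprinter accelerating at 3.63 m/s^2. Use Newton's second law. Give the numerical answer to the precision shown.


Newton's second law: F = m * a
F = 98.7 * 3.63 = 358.28 N

358.28 N


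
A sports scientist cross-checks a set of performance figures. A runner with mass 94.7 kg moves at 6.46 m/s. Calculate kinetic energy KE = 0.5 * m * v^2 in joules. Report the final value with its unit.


v^2 = 6.46^2 = 41.7316
KE = 0.5 * 94.7 * 41.7316
= 1975.99 J

1975.99 J


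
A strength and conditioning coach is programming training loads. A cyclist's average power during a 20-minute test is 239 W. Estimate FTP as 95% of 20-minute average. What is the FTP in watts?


FTP = 20-min power * 0.95
= 239 * 0.95
= 227.05 W

227.05 W


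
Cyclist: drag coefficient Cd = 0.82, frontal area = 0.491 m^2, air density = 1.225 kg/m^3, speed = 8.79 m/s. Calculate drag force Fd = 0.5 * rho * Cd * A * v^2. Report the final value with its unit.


v^2 = 8.79^2 = 77.2641
Fd = 0.5 * 1.225 * 0.82 * 0.491 * 77.2641
= 19.054 N

19.054 N


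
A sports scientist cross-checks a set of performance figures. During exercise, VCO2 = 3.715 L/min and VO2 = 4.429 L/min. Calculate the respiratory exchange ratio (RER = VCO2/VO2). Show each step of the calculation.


RER = VCO2 / VO2
= 3.715 / 4.429
= 0.8388

0.8388


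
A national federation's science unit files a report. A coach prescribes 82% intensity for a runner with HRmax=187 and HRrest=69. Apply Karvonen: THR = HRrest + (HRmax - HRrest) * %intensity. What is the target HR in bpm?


Heart rate reserve = 187 - 69 = 118
Intensity fraction = 82 / 100 = 0.82
THR = 69 + 118 * 0.82 = 165.76 bpm

165.76 bpm


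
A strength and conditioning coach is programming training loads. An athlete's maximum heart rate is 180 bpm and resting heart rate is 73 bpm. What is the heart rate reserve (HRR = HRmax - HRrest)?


HRR = HRmax - HRrest
= 180 - 73
= 107 bpm

107 bpm


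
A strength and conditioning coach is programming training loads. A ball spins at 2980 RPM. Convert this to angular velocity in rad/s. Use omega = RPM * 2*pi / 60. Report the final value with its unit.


omega = 2980 * 2 * pi / 60
= 2980 * 6.28318531 / 60
= 18723.892 / 60
= 312.065 rad/s

312.065 rad/s


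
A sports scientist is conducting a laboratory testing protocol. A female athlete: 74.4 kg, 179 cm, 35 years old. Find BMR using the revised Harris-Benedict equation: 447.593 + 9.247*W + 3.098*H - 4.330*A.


Intercept = 447.593
Weight contribution = 9.247 * 74.4 = 687.9768
Height contribution = 3.098 * 179 = 554.542
Age contribution = 4.33 * 35 = 151.55
BMR = 447.593 + 687.9768 + 554.542 - 151.55
= 1538.56 kcal/day

1538.56 kcal/day


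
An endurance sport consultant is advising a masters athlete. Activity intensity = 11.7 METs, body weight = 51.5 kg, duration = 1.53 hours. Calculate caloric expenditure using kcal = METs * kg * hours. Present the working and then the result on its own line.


kcal = 11.7 * 51.5 * 1.53
= 602.55 * 1.53
= 921.9 kcal

921.9 kcal


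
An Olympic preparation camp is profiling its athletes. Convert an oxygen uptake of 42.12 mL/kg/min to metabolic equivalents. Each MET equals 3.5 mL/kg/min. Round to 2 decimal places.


One MET = 3.5 mL/kg/min
Number of METs = 42.12 / 3.5
= 12.03 METs

12.03 METs


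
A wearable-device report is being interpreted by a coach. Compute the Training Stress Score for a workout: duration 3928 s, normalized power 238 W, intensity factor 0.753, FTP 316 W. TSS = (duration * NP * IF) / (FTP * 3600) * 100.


Product = 3928 * 238 * 0.753 = 703952.592
Base = 316 * 3600 = 1137600
TSS = 703952.592 / 1137600 * 100 = 61.88

61.88 TSS


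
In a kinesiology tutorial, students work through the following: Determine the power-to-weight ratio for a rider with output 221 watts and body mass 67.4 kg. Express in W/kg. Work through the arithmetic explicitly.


P/W = 221 / 67.4 = 3.279 W/kg

3.279 W/kg


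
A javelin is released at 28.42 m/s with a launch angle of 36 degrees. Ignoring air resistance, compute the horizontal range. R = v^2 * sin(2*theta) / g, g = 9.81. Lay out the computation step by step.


Launch speed squared = 807.6964
sin(2 * 36 deg) = 0.951057
Range = 807.6964 * 0.951057 / 9.81
= 78.304 m

78.304 m


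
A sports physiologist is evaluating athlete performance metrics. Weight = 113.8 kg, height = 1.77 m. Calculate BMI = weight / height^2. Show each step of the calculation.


height^2 = 1.77^2 = 3.1329
BMI = 113.8 / 3.1329 = 36.32 kg/m^2

36.32 kg/m^2


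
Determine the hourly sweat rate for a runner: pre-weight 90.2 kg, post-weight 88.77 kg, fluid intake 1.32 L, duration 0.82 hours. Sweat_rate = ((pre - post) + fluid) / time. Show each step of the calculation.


Mass lost = 90.2 - 88.77 = 1.43 kg
Add fluid consumed: 1.43 + 1.32 = 2.75 L total sweat
Sweat rate = 2.75 / 0.82 = 3.354 L/h

3.354 L/h
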